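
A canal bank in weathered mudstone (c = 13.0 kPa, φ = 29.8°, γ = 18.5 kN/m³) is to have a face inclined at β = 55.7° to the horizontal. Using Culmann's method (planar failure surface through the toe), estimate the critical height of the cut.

Culmann's analysis gives the critical failure plane at α_cr = (β + φ)/2 = (55.7 + 29.8)/2 = 42.8°, and the critical height
H_c = (4c/γ) · sinβ cosφ / [1 − cos(β − φ)]
    = (4·13.0/18.5) · sin55.7°·cos29.8° / [1 − cos(25.9°)]
    = 2.811 · 0.8261·0.8678 / [1 − 0.8996]
    = 2.811 · 0.7169 / 0.1004
    = 20.06 m

H_c = 20.06 m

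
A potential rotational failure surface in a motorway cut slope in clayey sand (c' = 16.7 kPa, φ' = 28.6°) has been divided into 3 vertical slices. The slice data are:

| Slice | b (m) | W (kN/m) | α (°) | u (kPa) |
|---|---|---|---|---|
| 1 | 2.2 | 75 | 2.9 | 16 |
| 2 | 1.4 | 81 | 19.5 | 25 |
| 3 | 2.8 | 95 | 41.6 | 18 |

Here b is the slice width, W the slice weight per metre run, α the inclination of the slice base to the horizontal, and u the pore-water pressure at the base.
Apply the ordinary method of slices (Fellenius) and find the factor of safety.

Ordinary method of slices: FS = Σ[c'·Δl_i + (W_i cosα_i − u_i·Δl_i)·tanφ'] / Σ W_i sinα_i, with Δl_i = b_i / cosα_i.
Slice 1: Δl = 2.2/cos2.9° = 2.203 m; N'_1 = 75·cos2.9° − 16·2.203 = 39.7; c'Δl = 36.79; W sinα = 3.8
Slice 2: Δl = 1.4/cos19.5° = 1.485 m; N'_2 = 81·cos19.5° − 25·1.485 = 39.2; c'Δl = 24.80; W sinα = 27.0
Slice 3: Δl = 2.8/cos41.6° = 3.744 m; N'_3 = 95·cos41.6° − 18·3.744 = 3.6; c'Δl = 62.53; W sinα = 63.1
Σc'Δl = 124.1 kN/m; ΣN' = 82.5 kN/m; ΣW sinα = 93.9 kN/m
Resisting = 124.1 + 82.5·tan28.6° = 124.1 + 45.0 = 169.1 kN/m
FS = 169.1 / 93.9 = 1.801

FS = 1.80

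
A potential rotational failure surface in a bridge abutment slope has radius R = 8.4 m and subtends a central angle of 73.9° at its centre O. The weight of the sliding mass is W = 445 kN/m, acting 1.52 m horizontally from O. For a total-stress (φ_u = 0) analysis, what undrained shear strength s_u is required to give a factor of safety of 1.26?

s_u = 9.4 kPa

FS = s_u·L_a·R / (W·d), so s_u = FS·W·d / (L_a·R).
Arc length L_a = R·θ = 8.4·(73.9°·π/180) = 8.4·1.2898 = 10.83 m
s_u = 1.26·445·1.52 / (10.83·8.4) = 852.3 / 91.01 = 9.36 kPa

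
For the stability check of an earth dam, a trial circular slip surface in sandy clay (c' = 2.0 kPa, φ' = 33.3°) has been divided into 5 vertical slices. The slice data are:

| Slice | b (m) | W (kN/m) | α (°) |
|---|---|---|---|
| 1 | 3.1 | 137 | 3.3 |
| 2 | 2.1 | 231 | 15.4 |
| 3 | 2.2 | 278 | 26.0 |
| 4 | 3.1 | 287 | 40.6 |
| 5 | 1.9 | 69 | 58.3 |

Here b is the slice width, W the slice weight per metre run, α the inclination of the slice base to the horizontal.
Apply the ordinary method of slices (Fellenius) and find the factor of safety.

FS = 1.37

Ordinary method of slices: FS = Σ[c'·Δl_i + (W_i cosα_i)·tanφ'] / Σ W_i sinα_i, with Δl_i = b_i / cosα_i.
Slice 1: Δl = 3.1/cos3.3° = 3.105 m; N'_1 = 137·cos3.3° = 136.8; c'Δl = 6.21; W sinα = 7.9
Slice 2: Δl = 2.1/cos15.4° = 2.178 m; N'_2 = 231·cos15.4° = 222.7; c'Δl = 4.36; W sinα = 61.3
Slice 3: Δl = 2.2/cos26.0° = 2.448 m; N'_3 = 278·cos26.0° = 249.9; c'Δl = 4.90; W sinα = 121.9
Slice 4: Δl = 3.1/cos40.6° = 4.083 m; N'_4 = 287·cos40.6° = 217.9; c'Δl = 8.17; W sinα = 186.8
Slice 5: Δl = 1.9/cos58.3° = 3.616 m; N'_5 = 69·cos58.3° = 36.3; c'Δl = 7.23; W sinα = 58.7
Σc'Δl = 30.9 kN/m; ΣN' = 863.5 kN/m; ΣW sinα = 436.6 kN/m
Resisting = 30.9 + 863.5·tan33.3° = 30.9 + 567.2 = 598.1 kN/m
FS = 598.1 / 436.6 = 1.370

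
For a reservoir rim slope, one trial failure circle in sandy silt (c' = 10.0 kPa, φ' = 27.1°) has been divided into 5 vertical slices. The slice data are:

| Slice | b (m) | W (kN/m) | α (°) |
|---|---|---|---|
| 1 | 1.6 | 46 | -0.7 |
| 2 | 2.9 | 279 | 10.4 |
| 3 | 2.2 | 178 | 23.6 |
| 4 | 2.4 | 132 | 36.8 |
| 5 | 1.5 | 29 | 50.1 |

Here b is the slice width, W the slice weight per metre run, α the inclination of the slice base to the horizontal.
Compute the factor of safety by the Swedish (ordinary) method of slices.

Ordinary method of slices: FS = Σ[c'·Δl_i + (W_i cosα_i)·tanφ'] / Σ W_i sinα_i, with Δl_i = b_i / cosα_i.
Slice 1: Δl = 1.6/cos(-0.7°) = 1.600 m; N'_1 = 46·cos(-0.7°) = 46.0; c'Δl = 16.00; W sinα = -0.6
Slice 2: Δl = 2.9/cos10.4° = 2.948 m; N'_2 = 279·cos10.4° = 274.4; c'Δl = 29.48; W sinα = 50.4
Slice 3: Δl = 2.2/cos23.6° = 2.401 m; N'_3 = 178·cos23.6° = 163.1; c'Δl = 24.01; W sinα = 71.3
Slice 4: Δl = 2.4/cos36.8° = 2.997 m; N'_4 = 132·cos36.8° = 105.7; c'Δl = 29.97; W sinα = 79.1
Slice 5: Δl = 1.5/cos50.1° = 2.338 m; N'_5 = 29·cos50.1° = 18.6; c'Δl = 23.38; W sinα = 22.2
Σc'Δl = 122.9 kN/m; ΣN' = 607.8 kN/m; ΣW sinα = 222.4 kN/m
Resisting = 122.9 + 607.8·tan27.1° = 122.9 + 311.0 = 433.9 kN/m
FS = 433.9 / 222.4 = 1.951

FS = 1.95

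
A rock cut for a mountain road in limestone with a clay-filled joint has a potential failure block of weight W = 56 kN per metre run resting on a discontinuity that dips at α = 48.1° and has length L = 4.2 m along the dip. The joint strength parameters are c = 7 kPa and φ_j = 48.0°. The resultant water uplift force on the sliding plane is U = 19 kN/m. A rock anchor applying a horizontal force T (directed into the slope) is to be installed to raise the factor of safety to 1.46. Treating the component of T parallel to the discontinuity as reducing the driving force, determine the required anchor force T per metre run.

Resolving forces along and normal to the sliding plane, with the horizontal anchor force T adding T·sinα to the effective normal force and T·cosα acting up the plane against the driving force:
FS = [cL + (W cosα − U + T sinα) tanφ_j] / [W sinα − T cosα]
Without the anchor: N' = 18.4 kN/m, driving T_d = 41.7 kN/m, resisting R = 7·4.2 + 18.4·tan48.0° = 49.8 kN/m, FS = 1.20.
Setting FS = 1.46 and solving for T:
1.46·(41.7 − T cos48.1°) = 49.8 + T sin48.1°·tan48.0°
T·(sin48.1°·tan48.0° + 1.46·cos48.1°) = 1.46·41.7 − 49.8
T·(0.7443·1.1106 + 1.46·0.6678) = 60.9 − 49.8 = 11.0
T·1.8017 = 11.0
T = 6.1 kN/m

T = 6 kN/m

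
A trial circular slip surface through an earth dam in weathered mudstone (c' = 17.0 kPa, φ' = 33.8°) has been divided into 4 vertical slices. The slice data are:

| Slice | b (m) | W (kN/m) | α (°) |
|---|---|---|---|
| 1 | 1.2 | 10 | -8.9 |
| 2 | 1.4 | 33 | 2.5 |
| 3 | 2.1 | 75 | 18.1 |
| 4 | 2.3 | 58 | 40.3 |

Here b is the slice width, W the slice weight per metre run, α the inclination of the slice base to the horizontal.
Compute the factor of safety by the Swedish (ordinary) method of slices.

Ordinary method of slices: FS = Σ[c'·Δl_i + (W_i cosα_i)·tanφ'] / Σ W_i sinα_i, with Δl_i = b_i / cosα_i.
Slice 1: Δl = 1.2/cos(-8.9°) = 1.215 m; N'_1 = 10·cos(-8.9°) = 9.9; c'Δl = 20.65; W sinα = -1.5
Slice 2: Δl = 1.4/cos2.5° = 1.401 m; N'_2 = 33·cos2.5° = 33.0; c'Δl = 23.82; W sinα = 1.4
Slice 3: Δl = 2.1/cos18.1° = 2.209 m; N'_3 = 75·cos18.1° = 71.3; c'Δl = 37.56; W sinα = 23.3
Slice 4: Δl = 2.3/cos40.3° = 3.016 m; N'_4 = 58·cos40.3° = 44.2; c'Δl = 51.27; W sinα = 37.5
Σc'Δl = 133.3 kN/m; ΣN' = 158.4 kN/m; ΣW sinα = 60.7 kN/m
Resisting = 133.3 + 158.4·tan33.8° = 133.3 + 106.0 = 239.3 kN/m
FS = 239.3 / 60.7 = 3.942

FS = 3.94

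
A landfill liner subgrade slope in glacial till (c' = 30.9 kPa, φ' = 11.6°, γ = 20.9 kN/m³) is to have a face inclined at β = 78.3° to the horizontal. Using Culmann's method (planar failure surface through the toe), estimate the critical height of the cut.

H_c = 9.38 m

Culmann's analysis gives the critical failure plane at α_cr = (β + φ')/2 = (78.3 + 11.6)/2 = 44.9°, and the critical height
H_c = (4c'/γ) · sinβ cosφ' / [1 − cos(β − φ')]
    = (4·30.9/20.9) · sin78.3°·cos11.6° / [1 − cos(66.7°)]
    = 5.914 · 0.9792·0.9796 / [1 − 0.3955]
    = 5.914 · 0.9592 / 0.6045
    = 9.38 m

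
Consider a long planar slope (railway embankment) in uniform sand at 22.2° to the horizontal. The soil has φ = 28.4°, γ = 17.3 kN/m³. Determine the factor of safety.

For a dry cohesionless infinite slope the factor of safety is FS = tanφ / tanβ.
FS = tan28.4° / tan22.2° = 0.5407 / 0.4081 = 1.325

FS = 1.32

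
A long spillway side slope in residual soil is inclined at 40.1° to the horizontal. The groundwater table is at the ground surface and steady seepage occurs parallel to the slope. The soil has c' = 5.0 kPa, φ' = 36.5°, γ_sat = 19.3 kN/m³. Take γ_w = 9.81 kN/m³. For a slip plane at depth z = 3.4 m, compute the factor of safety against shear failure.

FS = 0.59

With seepage parallel to the slope and the water table at the surface, the effective normal stress on the slip plane uses the buoyant unit weight γ' = γ_sat − γ_w while the driving shear stress uses γ_sat:
FS = [c' + γ' z cos²β tanφ'] / [γ_sat z sinβ cosβ]
γ' = 19.3 − 9.81 = 9.49 kN/m³
Numerator = 5.0 + 9.49·3.4·cos²40.1°·tan36.5° = 5.0 + 9.49·3.4·0.5851·0.7400 = 18.970 kPa
Denominator = 19.3·3.4·sin40.1°·cos40.1° = 19.3·3.4·0.6441·0.7649 = 32.331 kPa
FS = 18.970 / 32.331 = 0.587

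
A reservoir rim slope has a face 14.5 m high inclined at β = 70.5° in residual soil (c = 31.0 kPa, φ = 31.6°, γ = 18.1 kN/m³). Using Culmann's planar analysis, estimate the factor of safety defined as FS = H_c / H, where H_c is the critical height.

FS = 1.71

H_c = (4c/γ) · sinβ cosφ / [1 − cos(β − φ)]
    = (4·31.0/18.1) · sin70.5°·cos31.6° / [1 − cos38.9°]
    = 6.851 · 0.8029 / 0.2218 = 24.80 m
FS = H_c / H = 24.80 / 14.5 = 1.711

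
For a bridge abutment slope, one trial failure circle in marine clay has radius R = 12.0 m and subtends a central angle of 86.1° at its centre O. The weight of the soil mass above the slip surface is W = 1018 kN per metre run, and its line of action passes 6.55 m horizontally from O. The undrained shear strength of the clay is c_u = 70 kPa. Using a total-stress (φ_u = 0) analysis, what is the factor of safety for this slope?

Taking moments about the centre O, the resisting moment is provided by the undrained shear strength acting along the arc:
Arc length L_a = R·θ = 12.0·(86.1°·π/180) = 12.0·1.5027 = 18.03 m
M_R = c_u·L_a·R = 70·18.03·12.0 = 15147.5 kN·m/m
M_D = W·d = 1018·6.55 = 6667.9 kN·m/m
FS = M_R / M_D = 15147.5 / 6667.9 = 2.272

FS = 2.27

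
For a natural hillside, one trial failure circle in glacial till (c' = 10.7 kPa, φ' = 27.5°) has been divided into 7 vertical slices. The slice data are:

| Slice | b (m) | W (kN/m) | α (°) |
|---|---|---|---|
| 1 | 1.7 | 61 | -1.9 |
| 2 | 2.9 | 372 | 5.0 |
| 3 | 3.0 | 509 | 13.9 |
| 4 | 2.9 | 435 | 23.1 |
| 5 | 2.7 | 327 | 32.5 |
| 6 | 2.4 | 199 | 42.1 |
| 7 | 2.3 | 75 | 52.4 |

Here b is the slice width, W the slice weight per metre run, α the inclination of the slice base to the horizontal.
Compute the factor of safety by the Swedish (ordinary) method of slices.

Ordinary method of slices: FS = Σ[c'·Δl_i + (W_i cosα_i)·tanφ'] / Σ W_i sinα_i, with Δl_i = b_i / cosα_i.
Slice 1: Δl = 1.7/cos(-1.9°) = 1.701 m; N'_1 = 61·cos(-1.9°) = 61.0; c'Δl = 18.20; W sinα = -2.0
Slice 2: Δl = 2.9/cos5.0° = 2.911 m; N'_2 = 372·cos5.0° = 370.6; c'Δl = 31.15; W sinα = 32.4
Slice 3: Δl = 3.0/cos13.9° = 3.091 m; N'_3 = 509·cos13.9° = 494.1; c'Δl = 33.07; W sinα = 122.3
Slice 4: Δl = 2.9/cos23.1° = 3.153 m; N'_4 = 435·cos23.1° = 400.1; c'Δl = 33.73; W sinα = 170.7
Slice 5: Δl = 2.7/cos32.5° = 3.201 m; N'_5 = 327·cos32.5° = 275.8; c'Δl = 34.25; W sinα = 175.7
Slice 6: Δl = 2.4/cos42.1° = 3.235 m; N'_6 = 199·cos42.1° = 147.7; c'Δl = 34.61; W sinα = 133.4
Slice 7: Δl = 2.3/cos52.4° = 3.770 m; N'_7 = 75·cos52.4° = 45.8; c'Δl = 40.33; W sinα = 59.4
Σc'Δl = 225.4 kN/m; ΣN' = 1795.0 kN/m; ΣW sinα = 691.9 kN/m
Resisting = 225.4 + 1795.0·tan27.5° = 225.4 + 934.4 = 1159.8 kN/m
FS = 1159.8 / 691.9 = 1.676

FS = 1.68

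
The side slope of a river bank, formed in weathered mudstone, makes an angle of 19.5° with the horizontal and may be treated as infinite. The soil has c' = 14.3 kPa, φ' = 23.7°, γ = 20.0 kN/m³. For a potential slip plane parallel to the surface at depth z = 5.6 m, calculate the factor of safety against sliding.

FS = 1.65

For an infinite slope with a slip plane parallel to the surface (no pore pressure): FS = [c' + γz cos²β tanφ'] / [γz sinβ cosβ].
γz = 20.0·5.6 = 112.00 kN/m²
Numerator = 14.3 + 112.00·cos²19.5°·tan23.7° = 14.3 + 112.00·0.8886·0.4390 = 57.986 kPa
Denominator = 112.00·sin19.5°·cos19.5° = 112.00·0.3338·0.9426 = 35.242 kPa
FS = 57.986 / 35.242 = 1.645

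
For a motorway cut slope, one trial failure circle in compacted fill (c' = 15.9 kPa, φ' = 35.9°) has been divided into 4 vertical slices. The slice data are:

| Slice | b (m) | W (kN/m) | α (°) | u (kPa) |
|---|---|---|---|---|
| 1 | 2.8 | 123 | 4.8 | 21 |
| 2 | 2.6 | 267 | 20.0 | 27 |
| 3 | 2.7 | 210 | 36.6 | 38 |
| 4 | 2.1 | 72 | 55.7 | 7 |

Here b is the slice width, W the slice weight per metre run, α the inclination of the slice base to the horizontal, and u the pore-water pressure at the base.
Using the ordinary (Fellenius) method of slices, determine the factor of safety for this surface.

Ordinary method of slices: FS = Σ[c'·Δl_i + (W_i cosα_i − u_i·Δl_i)·tanφ'] / Σ W_i sinα_i, with Δl_i = b_i / cosα_i.
Slice 1: Δl = 2.8/cos4.8° = 2.810 m; N'_1 = 123·cos4.8° − 21·2.810 = 63.6; c'Δl = 44.68; W sinα = 10.3
Slice 2: Δl = 2.6/cos20.0° = 2.767 m; N'_2 = 267·cos20.0° − 27·2.767 = 176.2; c'Δl = 43.99; W sinα = 91.3
Slice 3: Δl = 2.7/cos36.6° = 3.363 m; N'_3 = 210·cos36.6° − 38·3.363 = 40.8; c'Δl = 53.47; W sinα = 125.2
Slice 4: Δl = 2.1/cos55.7° = 3.727 m; N'_4 = 72·cos55.7° − 7·3.727 = 14.5; c'Δl = 59.25; W sinα = 59.5
Σc'Δl = 201.4 kN/m; ΣN' = 295.0 kN/m; ΣW sinα = 286.3 kN/m
Resisting = 201.4 + 295.0·tan35.9° = 201.4 + 213.6 = 415.0 kN/m
FS = 415.0 / 286.3 = 1.449

FS = 1.45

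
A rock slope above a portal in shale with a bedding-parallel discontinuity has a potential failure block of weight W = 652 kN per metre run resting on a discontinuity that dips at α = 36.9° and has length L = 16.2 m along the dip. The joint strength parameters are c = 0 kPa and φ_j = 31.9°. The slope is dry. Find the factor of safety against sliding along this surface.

FS = 0.83

Resolving the block weight along and normal to the plane and applying the Mohr–Coulomb strength on the joint:
N' = W cosα = 652·cos36.9° = 521.4 kN/m
Driving force T = W sinα = 652·sin36.9° = 391.5 kN/m
Resisting force R = c·L + N'·tanφ_j = 0·16.2 + 521.4·tan31.9° = 0.0 + 324.5 = 324.5 kN/m
FS = R / T = 324.5 / 391.5 = 0.829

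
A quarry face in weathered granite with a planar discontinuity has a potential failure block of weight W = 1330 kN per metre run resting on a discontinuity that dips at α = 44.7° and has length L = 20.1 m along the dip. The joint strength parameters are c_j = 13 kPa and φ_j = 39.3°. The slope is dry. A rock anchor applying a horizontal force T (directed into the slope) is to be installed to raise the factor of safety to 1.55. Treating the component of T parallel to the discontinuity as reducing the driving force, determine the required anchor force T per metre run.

T = 247 kN/m

Resolving forces along and normal to the sliding plane, with the horizontal anchor force T adding T·sinα to the effective normal force and T·cosα acting up the plane against the driving force:
FS = [c_jL + (W cosα + T sinα) tanφ_j] / [W sinα − T cosα]
Without the anchor: N' = 945.4 kN/m, driving T_d = 935.5 kN/m, resisting R = 13·20.1 + 945.4·tan39.3° = 1035.1 kN/m, FS = 1.11.
Setting FS = 1.55 and solving for T:
1.55·(935.5 − T cos44.7°) = 1035.1 + T sin44.7°·tan39.3°
T·(sin44.7°·tan39.3° + 1.55·cos44.7°) = 1.55·935.5 − 1035.1
T·(0.7034·0.8185 + 1.55·0.7108) = 1450.0 − 1035.1 = 415.0
T·1.6775 = 415.0
T = 247.4 kN/m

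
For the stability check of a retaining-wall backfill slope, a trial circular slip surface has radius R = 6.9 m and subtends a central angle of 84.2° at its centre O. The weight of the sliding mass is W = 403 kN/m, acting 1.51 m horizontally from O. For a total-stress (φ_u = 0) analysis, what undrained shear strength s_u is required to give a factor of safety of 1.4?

FS = s_u·L_a·R / (W·d), so s_u = FS·W·d / (L_a·R).
Arc length L_a = R·θ = 6.9·(84.2°·π/180) = 6.9·1.4696 = 10.14 m
s_u = 1.4·403·1.51 / (10.14·6.9) = 851.9 / 69.97 = 12.18 kPa

s_u = 12.2 kPa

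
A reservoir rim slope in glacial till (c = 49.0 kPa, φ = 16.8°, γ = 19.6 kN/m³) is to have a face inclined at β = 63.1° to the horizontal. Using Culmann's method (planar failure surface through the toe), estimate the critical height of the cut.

Culmann's analysis gives the critical failure plane at α_cr = (β + φ)/2 = (63.1 + 16.8)/2 = 40.0°, and the critical height
H_c = (4c/γ) · sinβ cosφ / [1 − cos(β − φ)]
    = (4·49.0/19.6) · sin63.1°·cos16.8° / [1 − cos(46.3°)]
    = 10.000 · 0.8918·0.9573 / [1 − 0.6909]
    = 10.000 · 0.8537 / 0.3091
    = 27.62 m

H_c = 27.62 m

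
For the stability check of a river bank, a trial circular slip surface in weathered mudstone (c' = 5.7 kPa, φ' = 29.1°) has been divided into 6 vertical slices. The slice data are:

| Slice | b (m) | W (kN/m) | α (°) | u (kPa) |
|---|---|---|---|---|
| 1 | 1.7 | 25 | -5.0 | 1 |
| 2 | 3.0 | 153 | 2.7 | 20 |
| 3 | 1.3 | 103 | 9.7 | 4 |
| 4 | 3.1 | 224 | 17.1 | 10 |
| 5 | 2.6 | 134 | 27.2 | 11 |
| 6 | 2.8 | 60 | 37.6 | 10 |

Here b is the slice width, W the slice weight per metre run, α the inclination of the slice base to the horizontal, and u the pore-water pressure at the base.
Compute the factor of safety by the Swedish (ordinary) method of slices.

Ordinary method of slices: FS = Σ[c'·Δl_i + (W_i cosα_i − u_i·Δl_i)·tanφ'] / Σ W_i sinα_i, with Δl_i = b_i / cosα_i.
Slice 1: Δl = 1.7/cos(-5.0°) = 1.706 m; N'_1 = 25·cos(-5.0°) − 1·1.706 = 23.2; c'Δl = 9.73; W sinα = -2.2
Slice 2: Δl = 3.0/cos2.7° = 3.003 m; N'_2 = 153·cos2.7° − 20·3.003 = 92.8; c'Δl = 17.12; W sinα = 7.2
Slice 3: Δl = 1.3/cos9.7° = 1.319 m; N'_3 = 103·cos9.7° − 4·1.319 = 96.3; c'Δl = 7.52; W sinα = 17.4
Slice 4: Δl = 3.1/cos17.1° = 3.243 m; N'_4 = 224·cos17.1° − 10·3.243 = 181.7; c'Δl = 18.49; W sinα = 65.9
Slice 5: Δl = 2.6/cos27.2° = 2.923 m; N'_5 = 134·cos27.2° − 11·2.923 = 87.0; c'Δl = 16.66; W sinα = 61.3
Slice 6: Δl = 2.8/cos37.6° = 3.534 m; N'_6 = 60·cos37.6° − 10·3.534 = 12.2; c'Δl = 20.14; W sinα = 36.6
Σc'Δl = 89.7 kN/m; ΣN' = 493.1 kN/m; ΣW sinα = 186.1 kN/m
Resisting = 89.7 + 493.1·tan29.1° = 89.7 + 274.5 = 364.1 kN/m
FS = 364.1 / 186.1 = 1.956

FS = 1.96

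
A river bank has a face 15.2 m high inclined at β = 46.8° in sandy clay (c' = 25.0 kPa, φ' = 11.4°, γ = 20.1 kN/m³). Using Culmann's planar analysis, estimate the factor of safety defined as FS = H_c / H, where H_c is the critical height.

FS = 1.27

H_c = (4c'/γ) · sinβ cosφ' / [1 − cos(β − φ')]
    = (4·25.0/20.1) · sin46.8°·cos11.4° / [1 − cos35.4°]
    = 4.975 · 0.7146 / 0.1849 = 19.23 m
FS = H_c / H = 19.23 / 15.2 = 1.265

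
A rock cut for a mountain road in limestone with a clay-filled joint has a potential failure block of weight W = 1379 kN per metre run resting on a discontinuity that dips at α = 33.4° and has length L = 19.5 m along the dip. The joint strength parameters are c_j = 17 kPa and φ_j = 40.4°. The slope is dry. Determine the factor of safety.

Resolving the block weight along and normal to the plane and applying the Mohr–Coulomb strength on the joint:
N' = W cosα = 1379·cos33.4° = 1151.3 kN/m
Driving force T = W sinα = 1379·sin33.4° = 759.1 kN/m
Resisting force R = c_j·L + N'·tanφ_j = 17·19.5 + 1151.3·tan40.4° = 331.5 + 979.8 = 1311.3 kN/m
FS = R / T = 1311.3 / 759.1 = 1.727

FS = 1.73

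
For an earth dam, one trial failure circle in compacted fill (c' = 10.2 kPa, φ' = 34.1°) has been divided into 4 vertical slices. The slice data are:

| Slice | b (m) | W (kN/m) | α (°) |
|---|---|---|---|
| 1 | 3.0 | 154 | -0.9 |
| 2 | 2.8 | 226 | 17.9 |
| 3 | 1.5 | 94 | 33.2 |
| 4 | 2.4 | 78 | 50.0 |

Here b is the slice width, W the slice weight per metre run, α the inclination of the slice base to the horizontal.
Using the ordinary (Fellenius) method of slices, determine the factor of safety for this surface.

FS = 2.55

Ordinary method of slices: FS = Σ[c'·Δl_i + (W_i cosα_i)·tanφ'] / Σ W_i sinα_i, with Δl_i = b_i / cosα_i.
Slice 1: Δl = 3.0/cos(-0.9°) = 3.000 m; N'_1 = 154·cos(-0.9°) = 154.0; c'Δl = 30.60; W sinα = -2.4
Slice 2: Δl = 2.8/cos17.9° = 2.942 m; N'_2 = 226·cos17.9° = 215.1; c'Δl = 30.01; W sinα = 69.5
Slice 3: Δl = 1.5/cos33.2° = 1.793 m; N'_3 = 94·cos33.2° = 78.7; c'Δl = 18.28; W sinα = 51.5
Slice 4: Δl = 2.4/cos50.0° = 3.734 m; N'_4 = 78·cos50.0° = 50.1; c'Δl = 38.08; W sinα = 59.8
Σc'Δl = 117.0 kN/m; ΣN' = 497.8 kN/m; ΣW sinα = 178.3 kN/m
Resisting = 117.0 + 497.8·tan34.1° = 117.0 + 337.1 = 454.0 kN/m
FS = 454.0 / 178.3 = 2.547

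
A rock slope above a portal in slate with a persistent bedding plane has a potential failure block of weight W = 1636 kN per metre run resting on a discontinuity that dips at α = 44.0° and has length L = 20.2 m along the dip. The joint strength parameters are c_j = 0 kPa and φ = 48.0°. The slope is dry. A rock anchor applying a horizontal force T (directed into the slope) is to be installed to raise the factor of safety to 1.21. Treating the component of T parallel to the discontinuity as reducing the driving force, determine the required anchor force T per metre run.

T = 41 kN/m

Resolving forces along and normal to the sliding plane, with the horizontal anchor force T adding T·sinα to the effective normal force and T·cosα acting up the plane against the driving force:
FS = [c_jL + (W cosα + T sinα) tanφ] / [W sinα − T cosα]
Without the anchor: N' = 1176.8 kN/m, driving T_d = 1136.5 kN/m, resisting R = 0·20.2 + 1176.8·tan48.0° = 1307.0 kN/m, FS = 1.15.
Setting FS = 1.21 and solving for T:
1.21·(1136.5 − T cos44.0°) = 1307.0 + T sin44.0°·tan48.0°
T·(sin44.0°·tan48.0° + 1.21·cos44.0°) = 1.21·1136.5 − 1307.0
T·(0.6947·1.1106 + 1.21·0.7193) = 1375.1 − 1307.0 = 68.1
T·1.6419 = 68.1
T = 41.5 kN/m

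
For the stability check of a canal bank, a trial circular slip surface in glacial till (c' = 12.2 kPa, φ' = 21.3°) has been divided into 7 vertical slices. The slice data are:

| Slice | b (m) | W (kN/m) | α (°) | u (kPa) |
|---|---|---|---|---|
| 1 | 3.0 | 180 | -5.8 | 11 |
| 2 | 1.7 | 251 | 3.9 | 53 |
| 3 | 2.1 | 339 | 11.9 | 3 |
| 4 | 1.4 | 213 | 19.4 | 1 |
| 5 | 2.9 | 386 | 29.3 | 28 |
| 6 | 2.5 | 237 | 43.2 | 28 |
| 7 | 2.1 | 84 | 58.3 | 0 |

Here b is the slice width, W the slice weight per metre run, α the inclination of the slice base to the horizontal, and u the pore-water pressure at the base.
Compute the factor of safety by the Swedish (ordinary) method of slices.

FS = 1.24

Ordinary method of slices: FS = Σ[c'·Δl_i + (W_i cosα_i − u_i·Δl_i)·tanφ'] / Σ W_i sinα_i, with Δl_i = b_i / cosα_i.
Slice 1: Δl = 3.0/cos(-5.8°) = 3.015 m; N'_1 = 180·cos(-5.8°) − 11·3.015 = 145.9; c'Δl = 36.79; W sinα = -18.2
Slice 2: Δl = 1.7/cos3.9° = 1.704 m; N'_2 = 251·cos3.9° − 53·1.704 = 160.1; c'Δl = 20.79; W sinα = 17.1
Slice 3: Δl = 2.1/cos11.9° = 2.146 m; N'_3 = 339·cos11.9° − 3·2.146 = 325.3; c'Δl = 26.18; W sinα = 69.9
Slice 4: Δl = 1.4/cos19.4° = 1.484 m; N'_4 = 213·cos19.4° − 1·1.484 = 199.4; c'Δl = 18.11; W sinα = 70.8
Slice 5: Δl = 2.9/cos29.3° = 3.325 m; N'_5 = 386·cos29.3° − 28·3.325 = 243.5; c'Δl = 40.57; W sinα = 188.9
Slice 6: Δl = 2.5/cos43.2° = 3.430 m; N'_6 = 237·cos43.2° − 28·3.430 = 76.7; c'Δl = 41.84; W sinα = 162.2
Slice 7: Δl = 2.1/cos58.3° = 3.996 m; N'_7 = 84·cos58.3° − 0·3.996 = 44.1; c'Δl = 48.76; W sinα = 71.5
Σc'Δl = 233.0 kN/m; ΣN' = 1195.1 kN/m; ΣW sinα = 562.1 kN/m
Resisting = 233.0 + 1195.1·tan21.3° = 233.0 + 466.0 = 699.0 kN/m
FS = 699.0 / 562.1 = 1.243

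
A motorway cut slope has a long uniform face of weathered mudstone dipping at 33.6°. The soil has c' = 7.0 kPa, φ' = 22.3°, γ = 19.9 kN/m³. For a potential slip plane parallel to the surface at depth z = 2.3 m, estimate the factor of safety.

FS = 0.95

For an infinite slope with a slip plane parallel to the surface (no pore pressure): FS = [c' + γz cos²β tanφ'] / [γz sinβ cosβ].
γz = 19.9·2.3 = 45.77 kN/m²
Numerator = 7.0 + 45.77·cos²33.6°·tan22.3° = 7.0 + 45.77·0.6938·0.4101 = 20.023 kPa
Denominator = 45.77·sin33.6°·cos33.6° = 45.77·0.5534·0.8329 = 21.097 kPa
FS = 20.023 / 21.097 = 0.949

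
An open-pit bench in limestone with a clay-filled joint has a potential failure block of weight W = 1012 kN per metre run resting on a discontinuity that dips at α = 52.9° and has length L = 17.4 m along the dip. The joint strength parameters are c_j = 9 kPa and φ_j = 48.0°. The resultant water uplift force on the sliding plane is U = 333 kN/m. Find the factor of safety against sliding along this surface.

FS = 0.58

Resolving the block weight along and normal to the plane and applying the Mohr–Coulomb strength on the joint:
N' = W cosα − U = 1012·cos52.9° − 333 = 277.4 kN/m
Driving force T = W sinα = 1012·sin52.9° = 807.2 kN/m
Resisting force R = c_j·L + N'·tanφ_j = 9·17.4 + 277.4·tan48.0° = 156.6 + 308.1 = 464.7 kN/m
FS = R / T = 464.7 / 807.2 = 0.576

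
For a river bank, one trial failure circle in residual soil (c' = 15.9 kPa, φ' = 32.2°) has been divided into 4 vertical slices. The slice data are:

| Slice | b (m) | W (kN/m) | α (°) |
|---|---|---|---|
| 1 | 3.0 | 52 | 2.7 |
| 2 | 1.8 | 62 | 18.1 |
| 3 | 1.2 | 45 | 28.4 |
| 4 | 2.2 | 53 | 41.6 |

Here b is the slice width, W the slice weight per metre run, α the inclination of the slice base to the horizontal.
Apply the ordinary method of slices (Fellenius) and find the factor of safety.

Ordinary method of slices: FS = Σ[c'·Δl_i + (W_i cosα_i)·tanφ'] / Σ W_i sinα_i, with Δl_i = b_i / cosα_i.
Slice 1: Δl = 3.0/cos2.7° = 3.003 m; N'_1 = 52·cos2.7° = 51.9; c'Δl = 47.75; W sinα = 2.4
Slice 2: Δl = 1.8/cos18.1° = 1.894 m; N'_2 = 62·cos18.1° = 58.9; c'Δl = 30.11; W sinα = 19.3
Slice 3: Δl = 1.2/cos28.4° = 1.364 m; N'_3 = 45·cos28.4° = 39.6; c'Δl = 21.69; W sinα = 21.4
Slice 4: Δl = 2.2/cos41.6° = 2.942 m; N'_4 = 53·cos41.6° = 39.6; c'Δl = 46.78; W sinα = 35.2
Σc'Δl = 146.3 kN/m; ΣN' = 190.1 kN/m; ΣW sinα = 78.3 kN/m
Resisting = 146.3 + 190.1·tan32.2° = 146.3 + 119.7 = 266.0 kN/m
FS = 266.0 / 78.3 = 3.398

FS = 3.40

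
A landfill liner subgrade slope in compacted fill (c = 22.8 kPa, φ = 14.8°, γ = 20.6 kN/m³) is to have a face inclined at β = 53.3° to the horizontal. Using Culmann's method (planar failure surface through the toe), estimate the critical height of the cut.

Culmann's analysis gives the critical failure plane at α_cr = (β + φ)/2 = (53.3 + 14.8)/2 = 34.0°, and the critical height
H_c = (4c/γ) · sinβ cosφ / [1 − cos(β − φ)]
    = (4·22.8/20.6) · sin53.3°·cos14.8° / [1 − cos(38.5°)]
    = 4.427 · 0.8018·0.9668 / [1 − 0.7826]
    = 4.427 · 0.7752 / 0.2174
    = 15.79 m

H_c = 15.79 m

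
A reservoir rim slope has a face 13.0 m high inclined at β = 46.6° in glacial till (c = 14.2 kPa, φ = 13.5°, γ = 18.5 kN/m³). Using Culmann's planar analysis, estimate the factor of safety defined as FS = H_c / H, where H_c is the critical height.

H_c = (4c/γ) · sinβ cosφ / [1 − cos(β − φ)]
    = (4·14.2/18.5) · sin46.6°·cos13.5° / [1 − cos33.1°]
    = 3.070 · 0.7065 / 0.1623 = 13.37 m
FS = H_c / H = 13.37 / 13.0 = 1.028

FS = 1.03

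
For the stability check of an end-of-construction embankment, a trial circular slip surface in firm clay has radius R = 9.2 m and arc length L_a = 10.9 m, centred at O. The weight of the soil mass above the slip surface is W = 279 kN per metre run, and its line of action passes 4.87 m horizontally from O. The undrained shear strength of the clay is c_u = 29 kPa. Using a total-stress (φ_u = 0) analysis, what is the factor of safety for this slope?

FS = 2.14

Taking moments about the centre O, the resisting moment is provided by the undrained shear strength acting along the arc:
M_R = c_u·L_a·R = 29·10.90·9.2 = 2908.1 kN·m/m
M_D = W·d = 279·4.87 = 1358.7 kN·m/m
FS = M_R / M_D = 2908.1 / 1358.7 = 2.140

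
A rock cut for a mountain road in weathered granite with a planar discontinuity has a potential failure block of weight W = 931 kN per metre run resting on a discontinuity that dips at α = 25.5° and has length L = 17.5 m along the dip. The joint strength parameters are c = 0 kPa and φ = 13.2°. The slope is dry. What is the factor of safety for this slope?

FS = 0.49

Resolving the block weight along and normal to the plane and applying the Mohr–Coulomb strength on the joint:
N' = W cosα = 931·cos25.5° = 840.3 kN/m
Driving force T = W sinα = 931·sin25.5° = 400.8 kN/m
Resisting force R = c·L + N'·tanφ = 0·17.5 + 840.3·tan13.2° = 0.0 + 197.1 = 197.1 kN/m
FS = R / T = 197.1 / 400.8 = 0.492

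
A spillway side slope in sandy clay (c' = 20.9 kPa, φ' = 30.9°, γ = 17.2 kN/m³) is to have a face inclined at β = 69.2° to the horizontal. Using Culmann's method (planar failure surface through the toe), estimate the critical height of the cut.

H_c = 18.12 m

Culmann's analysis gives the critical failure plane at α_cr = (β + φ')/2 = (69.2 + 30.9)/2 = 50.0°, and the critical height
H_c = (4c'/γ) · sinβ cosφ' / [1 − cos(β − φ')]
    = (4·20.9/17.2) · sin69.2°·cos30.9° / [1 − cos(38.3°)]
    = 4.860 · 0.9348·0.8581 / [1 − 0.7848]
    = 4.860 · 0.8021 / 0.2152
    = 18.12 m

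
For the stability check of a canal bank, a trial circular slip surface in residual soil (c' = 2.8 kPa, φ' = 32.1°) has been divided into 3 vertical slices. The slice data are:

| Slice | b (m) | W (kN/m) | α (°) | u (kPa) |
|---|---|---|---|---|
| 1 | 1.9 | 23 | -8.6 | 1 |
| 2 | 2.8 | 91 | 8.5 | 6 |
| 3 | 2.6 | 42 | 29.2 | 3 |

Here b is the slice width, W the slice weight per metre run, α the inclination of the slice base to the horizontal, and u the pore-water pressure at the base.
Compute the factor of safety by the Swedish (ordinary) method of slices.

FS = 3.21

Ordinary method of slices: FS = Σ[c'·Δl_i + (W_i cosα_i − u_i·Δl_i)·tanφ'] / Σ W_i sinα_i, with Δl_i = b_i / cosα_i.
Slice 1: Δl = 1.9/cos(-8.6°) = 1.922 m; N'_1 = 23·cos(-8.6°) − 1·1.922 = 20.8; c'Δl = 5.38; W sinα = -3.4
Slice 2: Δl = 2.8/cos8.5° = 2.831 m; N'_2 = 91·cos8.5° − 6·2.831 = 73.0; c'Δl = 7.93; W sinα = 13.5
Slice 3: Δl = 2.6/cos29.2° = 2.979 m; N'_3 = 42·cos29.2° − 3·2.979 = 27.7; c'Δl = 8.34; W sinα = 20.5
Σc'Δl = 21.6 kN/m; ΣN' = 121.6 kN/m; ΣW sinα = 30.5 kN/m
Resisting = 21.6 + 121.6·tan32.1° = 21.6 + 76.3 = 97.9 kN/m
FS = 97.9 / 30.5 = 3.210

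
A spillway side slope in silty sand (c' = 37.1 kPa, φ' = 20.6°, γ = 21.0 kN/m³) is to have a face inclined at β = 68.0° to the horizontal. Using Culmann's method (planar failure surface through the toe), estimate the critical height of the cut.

H_c = 18.98 m

Culmann's analysis gives the critical failure plane at α_cr = (β + φ')/2 = (68.0 + 20.6)/2 = 44.3°, and the critical height
H_c = (4c'/γ) · sinβ cosφ' / [1 − cos(β − φ')]
    = (4·37.1/21.0) · sin68.0°·cos20.6° / [1 − cos(47.4°)]
    = 7.067 · 0.9272·0.9361 / [1 − 0.6769]
    = 7.067 · 0.8679 / 0.3231
    = 18.98 m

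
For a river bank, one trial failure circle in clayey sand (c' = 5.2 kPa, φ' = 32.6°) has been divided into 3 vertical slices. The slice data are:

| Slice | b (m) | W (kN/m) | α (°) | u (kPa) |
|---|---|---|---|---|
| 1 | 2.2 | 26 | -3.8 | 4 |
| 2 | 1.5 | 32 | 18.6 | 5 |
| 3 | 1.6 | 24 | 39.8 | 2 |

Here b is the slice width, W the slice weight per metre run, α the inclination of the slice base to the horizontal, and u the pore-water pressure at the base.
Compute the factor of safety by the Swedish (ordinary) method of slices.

FS = 2.72

Ordinary method of slices: FS = Σ[c'·Δl_i + (W_i cosα_i − u_i·Δl_i)·tanφ'] / Σ W_i sinα_i, with Δl_i = b_i / cosα_i.
Slice 1: Δl = 2.2/cos(-3.8°) = 2.205 m; N'_1 = 26·cos(-3.8°) − 4·2.205 = 17.1; c'Δl = 11.47; W sinα = -1.7
Slice 2: Δl = 1.5/cos18.6° = 1.583 m; N'_2 = 32·cos18.6° − 5·1.583 = 22.4; c'Δl = 8.23; W sinα = 10.2
Slice 3: Δl = 1.6/cos39.8° = 2.083 m; N'_3 = 24·cos39.8° − 2·2.083 = 14.3; c'Δl = 10.83; W sinα = 15.4
Σc'Δl = 30.5 kN/m; ΣN' = 53.8 kN/m; ΣW sinα = 23.8 kN/m
Resisting = 30.5 + 53.8·tan32.6° = 30.5 + 34.4 = 64.9 kN/m
FS = 64.9 / 23.8 = 2.723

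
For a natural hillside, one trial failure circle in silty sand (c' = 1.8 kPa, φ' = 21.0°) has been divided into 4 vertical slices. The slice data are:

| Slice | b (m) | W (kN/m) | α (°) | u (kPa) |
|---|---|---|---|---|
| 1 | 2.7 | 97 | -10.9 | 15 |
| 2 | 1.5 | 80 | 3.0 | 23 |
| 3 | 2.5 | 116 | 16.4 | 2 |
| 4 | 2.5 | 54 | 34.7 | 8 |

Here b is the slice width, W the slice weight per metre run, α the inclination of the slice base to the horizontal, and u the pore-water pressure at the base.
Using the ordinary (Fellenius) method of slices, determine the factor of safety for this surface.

FS = 2.12

Ordinary method of slices: FS = Σ[c'·Δl_i + (W_i cosα_i − u_i·Δl_i)·tanφ'] / Σ W_i sinα_i, with Δl_i = b_i / cosα_i.
Slice 1: Δl = 2.7/cos(-10.9°) = 2.750 m; N'_1 = 97·cos(-10.9°) − 15·2.750 = 54.0; c'Δl = 4.95; W sinα = -18.3
Slice 2: Δl = 1.5/cos3.0° = 1.502 m; N'_2 = 80·cos3.0° − 23·1.502 = 45.3; c'Δl = 2.70; W sinα = 4.2
Slice 3: Δl = 2.5/cos16.4° = 2.606 m; N'_3 = 116·cos16.4° − 2·2.606 = 106.1; c'Δl = 4.69; W sinα = 32.8
Slice 4: Δl = 2.5/cos34.7° = 3.041 m; N'_4 = 54·cos34.7° − 8·3.041 = 20.1; c'Δl = 5.47; W sinα = 30.7
Σc'Δl = 17.8 kN/m; ΣN' = 225.5 kN/m; ΣW sinα = 49.3 kN/m
Resisting = 17.8 + 225.5·tan21.0° = 17.8 + 86.6 = 104.4 kN/m
FS = 104.4 / 49.3 = 2.116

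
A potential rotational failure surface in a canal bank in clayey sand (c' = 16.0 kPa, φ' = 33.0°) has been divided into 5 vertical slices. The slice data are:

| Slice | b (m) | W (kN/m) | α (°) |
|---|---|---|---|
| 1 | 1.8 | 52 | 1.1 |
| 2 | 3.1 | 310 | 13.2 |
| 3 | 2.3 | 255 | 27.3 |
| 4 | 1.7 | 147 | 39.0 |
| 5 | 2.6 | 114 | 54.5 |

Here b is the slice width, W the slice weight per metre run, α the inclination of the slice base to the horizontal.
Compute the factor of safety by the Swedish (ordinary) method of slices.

FS = 1.93

Ordinary method of slices: FS = Σ[c'·Δl_i + (W_i cosα_i)·tanφ'] / Σ W_i sinα_i, with Δl_i = b_i / cosα_i.
Slice 1: Δl = 1.8/cos1.1° = 1.800 m; N'_1 = 52·cos1.1° = 52.0; c'Δl = 28.81; W sinα = 1.0
Slice 2: Δl = 3.1/cos13.2° = 3.184 m; N'_2 = 310·cos13.2° = 301.8; c'Δl = 50.95; W sinα = 70.8
Slice 3: Δl = 2.3/cos27.3° = 2.588 m; N'_3 = 255·cos27.3° = 226.6; c'Δl = 41.41; W sinα = 117.0
Slice 4: Δl = 1.7/cos39.0° = 2.187 m; N'_4 = 147·cos39.0° = 114.2; c'Δl = 35.00; W sinα = 92.5
Slice 5: Δl = 2.6/cos54.5° = 4.477 m; N'_5 = 114·cos54.5° = 66.2; c'Δl = 71.64; W sinα = 92.8
Σc'Δl = 227.8 kN/m; ΣN' = 760.8 kN/m; ΣW sinα = 374.1 kN/m
Resisting = 227.8 + 760.8·tan33.0° = 227.8 + 494.1 = 721.9 kN/m
FS = 721.9 / 374.1 = 1.930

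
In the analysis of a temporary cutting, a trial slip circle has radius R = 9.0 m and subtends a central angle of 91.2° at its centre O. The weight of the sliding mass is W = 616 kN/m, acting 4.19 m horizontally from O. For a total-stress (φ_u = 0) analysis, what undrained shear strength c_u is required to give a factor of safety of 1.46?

c_u = 29.2 kPa

FS = c_u·L_a·R / (W·d), so c_u = FS·W·d / (L_a·R).
Arc length L_a = R·θ = 9.0·(91.2°·π/180) = 9.0·1.5917 = 14.33 m
c_u = 1.46·616·4.19 / (14.33·9.0) = 3768.3 / 128.93 = 29.23 kPa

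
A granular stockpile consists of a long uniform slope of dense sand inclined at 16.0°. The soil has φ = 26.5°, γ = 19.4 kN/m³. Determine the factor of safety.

For a dry cohesionless infinite slope the factor of safety is FS = tanφ / tanβ.
FS = tan26.5° / tan16.0° = 0.4986 / 0.2867 = 1.739

FS = 1.74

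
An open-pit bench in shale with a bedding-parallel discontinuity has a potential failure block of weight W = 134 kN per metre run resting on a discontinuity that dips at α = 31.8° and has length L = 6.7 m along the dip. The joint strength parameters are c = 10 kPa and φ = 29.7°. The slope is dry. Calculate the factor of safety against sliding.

FS = 1.87

Resolving the block weight along and normal to the plane and applying the Mohr–Coulomb strength on the joint:
N' = W cosα = 134·cos31.8° = 113.9 kN/m
Driving force T = W sinα = 134·sin31.8° = 70.6 kN/m
Resisting force R = c·L + N'·tanφ = 10·6.7 + 113.9·tan29.7° = 67.0 + 65.0 = 132.0 kN/m
FS = R / T = 132.0 / 70.6 = 1.869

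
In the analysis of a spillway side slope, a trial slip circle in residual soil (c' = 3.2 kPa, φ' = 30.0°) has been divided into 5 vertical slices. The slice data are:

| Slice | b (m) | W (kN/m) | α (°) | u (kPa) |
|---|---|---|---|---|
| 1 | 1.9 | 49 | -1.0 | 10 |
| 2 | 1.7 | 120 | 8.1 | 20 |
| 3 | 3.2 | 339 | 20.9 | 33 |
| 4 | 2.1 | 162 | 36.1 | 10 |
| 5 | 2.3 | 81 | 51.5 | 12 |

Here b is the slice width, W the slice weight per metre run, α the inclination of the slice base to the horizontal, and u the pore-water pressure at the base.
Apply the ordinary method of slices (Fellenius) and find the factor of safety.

Ordinary method of slices: FS = Σ[c'·Δl_i + (W_i cosα_i − u_i·Δl_i)·tanφ'] / Σ W_i sinα_i, with Δl_i = b_i / cosα_i.
Slice 1: Δl = 1.9/cos(-1.0°) = 1.900 m; N'_1 = 49·cos(-1.0°) − 10·1.900 = 30.0; c'Δl = 6.08; W sinα = -0.9
Slice 2: Δl = 1.7/cos8.1° = 1.717 m; N'_2 = 120·cos8.1° − 20·1.717 = 84.5; c'Δl = 5.49; W sinα = 16.9
Slice 3: Δl = 3.2/cos20.9° = 3.425 m; N'_3 = 339·cos20.9° − 33·3.425 = 203.7; c'Δl = 10.96; W sinα = 120.9
Slice 4: Δl = 2.1/cos36.1° = 2.599 m; N'_4 = 162·cos36.1° − 10·2.599 = 104.9; c'Δl = 8.32; W sinα = 95.4
Slice 5: Δl = 2.3/cos51.5° = 3.695 m; N'_5 = 81·cos51.5° − 12·3.695 = 6.1; c'Δl = 11.82; W sinα = 63.4
Σc'Δl = 42.7 kN/m; ΣN' = 429.1 kN/m; ΣW sinα = 295.8 kN/m
Resisting = 42.7 + 429.1·tan30.0° = 42.7 + 247.7 = 290.4 kN/m
FS = 290.4 / 295.8 = 0.982

FS = 0.98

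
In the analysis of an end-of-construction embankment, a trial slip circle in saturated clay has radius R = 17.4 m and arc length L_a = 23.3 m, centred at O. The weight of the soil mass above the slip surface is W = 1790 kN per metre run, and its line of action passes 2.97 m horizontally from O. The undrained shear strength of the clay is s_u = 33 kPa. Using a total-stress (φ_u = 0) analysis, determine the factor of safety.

Taking moments about the centre O, the resisting moment is provided by the undrained shear strength acting along the arc:
M_R = s_u·L_a·R = 33·23.30·17.4 = 13378.9 kN·m/m
M_D = W·d = 1790·2.97 = 5316.3 kN·m/m
FS = M_R / M_D = 13378.9 / 5316.3 = 2.517

FS = 2.52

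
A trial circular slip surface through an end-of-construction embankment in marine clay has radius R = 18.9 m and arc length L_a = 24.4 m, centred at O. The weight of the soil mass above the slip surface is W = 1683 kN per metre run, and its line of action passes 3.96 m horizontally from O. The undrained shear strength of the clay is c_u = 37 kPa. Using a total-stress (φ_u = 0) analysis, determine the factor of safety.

Taking moments about the centre O, the resisting moment is provided by the undrained shear strength acting along the arc:
M_R = c_u·L_a·R = 37·24.40·18.9 = 17062.9 kN·m/m
M_D = W·d = 1683·3.96 = 6664.7 kN·m/m
FS = M_R / M_D = 17062.9 / 6664.7 = 2.560

FS = 2.56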